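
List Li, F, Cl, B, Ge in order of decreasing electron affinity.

Cl > F > Ge > Li > B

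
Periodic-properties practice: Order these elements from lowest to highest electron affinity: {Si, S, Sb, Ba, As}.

Si is in period 3, group 14; S is in period 3, group 16; As is in period 4, group 15; Sb is in period 5, group 15; Ba is in period 6, group 2.
Adding an electron releases more energy for atoms nearer the top right (short of the noble gases).
Neither a single period nor a single group — weigh both effects.
As > Ba: relative to Ba, both the across-period and down-group shifts push As's electron affinity up.
Sb > As: this pair runs against the simple trend — see the exception note.
Si > Sb: the two effects oppose for this pair; the down-group effect wins (134 vs 103 kJ/mol).
S > Si: S lies to the right of Si in period 3, so the across-period effect alone puts S higher.
Note the exception: Sb has a higher electron affinity than As, contrary to the simple trend — both are half-filled np³, but the pairing/repulsion penalty for the added electron shrinks as the p orbitals become larger and more diffuse down the group, and for Sb that outweighs the weaker nuclear attraction.
Tabulated electron affinity (kJ/mol): Si 134, S 200, As 78, Sb 103, Ba 14.
So from lowest to highest: Ba < As < Sb < Si < S.

Ba < As < Sb < Si < S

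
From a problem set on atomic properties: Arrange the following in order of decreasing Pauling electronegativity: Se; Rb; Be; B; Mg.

Se > B > Be > Mg > Rb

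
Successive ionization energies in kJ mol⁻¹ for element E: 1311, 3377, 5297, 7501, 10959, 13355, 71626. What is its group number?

Group 16

Look for the largest jump between consecutive ionization energies: IE7/IE6 ≈ 5.4, far larger than any earlier ratio.
That jump marks the point where a core electron is being removed. So the atom has 6 valence electrons.
A main-group element with 6 valence electrons is in group 16.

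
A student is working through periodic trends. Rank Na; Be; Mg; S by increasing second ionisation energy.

Mg < Be < S < Na

IE_2 is the cost of taking one more electron from the +1 cation: Na⁺ is the bare [Ne] core; Be⁺ still has 1 valence electron; Mg⁺ still has 1 valence electron; S⁺ still has 5 valence electrons.
Breaking into a closed-shell core is much more expensive than removing a leftover valence electron — Na has the largest IE_2 here.
Valence configurations: Be⁺ [He]2s¹, Mg⁺ [Ne]3s¹, S⁺ [Ne]3s²3p³.
The numbers (kJ/mol): Na 4562, Be 1757, Mg 1451, S 2252.
Putting it together, IE_2: Mg < Be < S < Na.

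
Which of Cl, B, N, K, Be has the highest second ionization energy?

K

IE_2 is the cost of taking one more electron from the +1 cation: Cl⁺ still has 6 valence electrons; B⁺ still has 2 valence electrons; N⁺ still has 4 valence electrons; K⁺ is the bare [Ar] core; Be⁺ still has 1 valence electron.
Core electrons are held far more tightly than valence electrons, so K tops the IE_2 order.
Valence configurations: Cl⁺ [Ne]3s²3p⁴, B⁺ [He]2s², N⁺ [He]2s²2p², Be⁺ [He]2s¹.
Approximate IE_2 values (kJ/mol): Cl 2298, B 2427, N 2856, K 3052, Be 1757.
Hence IE_2: Be < Cl < B < N < K.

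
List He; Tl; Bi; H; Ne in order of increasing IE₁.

Tl < Bi < H < Ne < He

H is in period 1, group 1; He is in period 1, group 18; Ne is in period 2, group 18; Tl is in period 6, group 13; Bi is in period 6, group 15.
IE₁ increases left→right with effective nuclear charge and decreases top→bottom as the valence shell moves farther out.
These span different periods and groups, so the two trends combine.
Bi > Tl: Bi lies to the right of Tl in period 6, so the across-period effect alone puts Bi higher.
H > Bi: period and group pull opposite ways; the down-group shift dominates (1312 vs 703 kJ/mol).
Ne > H: the two effects oppose for this pair; the across-period effect wins (2081 vs 1312 kJ/mol).
He > Ne: they share group 18; the group trend gives He the larger value.
For reference (kJ/mol): H 1312, He 2372, Ne 2081, Tl 589, Bi 703.
So from lowest to highest: Tl < Bi < H < Ne < He.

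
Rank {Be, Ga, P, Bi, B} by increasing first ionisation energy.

Ga < Bi < B < Be < P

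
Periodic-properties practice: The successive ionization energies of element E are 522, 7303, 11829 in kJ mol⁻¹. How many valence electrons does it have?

Look for the largest jump between consecutive ionization energies: IE2/IE1 ≈ 14.0, far larger than any earlier ratio.
That jump marks the point where a core electron is being removed. So the atom has 1 valence electron.

1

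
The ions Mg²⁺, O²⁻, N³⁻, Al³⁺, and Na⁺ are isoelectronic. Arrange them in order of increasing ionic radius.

All of these have 10 electrons, so size is governed by nuclear charge alone: the more protons, the stronger the pull on the same electron cloud, and the smaller the ion.
Nuclear charges: Al³⁺ (Z=13), Mg²⁺ (Z=12), Na⁺ (Z=11), O²⁻ (Z=8), N³⁻ (Z=7).
Smallest to largest: Al³⁺ < Mg²⁺ < Na⁺ < O²⁻ < N³⁻.

Al³⁺, Mg²⁺, Na⁺, O²⁻, N³⁻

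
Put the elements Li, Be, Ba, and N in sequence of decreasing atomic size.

Li is in period 2, group 1; Be is in period 2, group 2; N is in period 2, group 15; Ba is in period 6, group 2.
Across a period the added protons contract the valence shell; down a group each new principal shell makes the atom larger.
These span different periods and groups, so the two trends combine.
Be > N: both are in period 2; the period trend gives Be the larger value.
Li > Be: Li lies to the left of Be in period 2, so the across-period effect alone puts Li larger.
Ba > Li: period and group pull opposite ways; the down-group shift dominates (196 vs 133 pm).
For reference (pm): Li 133, Be 102, N 71, Ba 196.
So from largest to smallest: Ba > Li > Be > N.

Ba > Li > Be > N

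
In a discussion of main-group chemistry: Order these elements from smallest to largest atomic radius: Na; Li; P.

P < Li < Na

Li is in period 2, group 1; Na is in period 3, group 1; P is in period 3, group 15.
Across a period the added protons contract the valence shell; down a group each new principal shell makes the atom larger.
These span different periods and groups, so the two trends combine.
Li > P: the two effects oppose for this pair; the across-period effect wins (133 vs 111 pm).
Na > Li: Na sits below Li in group 1, so the down-group effect alone puts Na larger.
Approximate values (pm): Li 133, Na 155, P 111.
So from smallest to largest: P < Li < Na.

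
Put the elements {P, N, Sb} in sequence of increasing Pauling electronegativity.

Sb < P < N

N is in period 2, group 15; P is in period 3, group 15; Sb is in period 5, group 15.
Atoms toward the upper right of the periodic table pull bonding electrons most strongly.
All are in group 15, so electronegativity increases up the group.
So from lowest to highest: Sb < P < N.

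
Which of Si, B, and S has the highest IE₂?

B

IE_2 is the cost of taking one more electron from the +1 cation: Si⁺ still has 3 valence electrons; B⁺ still has 2 valence electrons; S⁺ still has 5 valence electrons.
All are still removing valence electrons, so compare the +1 ions as you would atoms: IE_2 generally rises across a period (higher Z_eff) and falls down a group (larger shell), subject to the usual subshell exceptions.
Valence configurations: Si⁺ [Ne]3s²3p¹, B⁺ [He]2s², S⁺ [Ne]3s²3p³.
The numbers (kJ/mol): Si 1577, B 2427, S 2252.
So the second ionization energies run Si < S < B.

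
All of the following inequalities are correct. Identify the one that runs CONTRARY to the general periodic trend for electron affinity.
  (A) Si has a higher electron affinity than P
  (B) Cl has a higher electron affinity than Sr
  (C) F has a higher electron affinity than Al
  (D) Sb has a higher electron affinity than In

(A)

The general trend: electron affinity increases across a period and decreases down a group.
(A) Si (period 3, group 14) vs P (period 3, group 15): the stated order contradicts the simple trend.
(B) Cl (period 3, group 17) vs Sr (period 5, group 2): the stated order agrees with the simple trend.
(C) F (period 2, group 17) vs Al (period 3, group 13): the stated order agrees with the simple trend.
(D) Sb (period 5, group 15) vs In (period 5, group 13): the stated order agrees with the simple trend.
The exception is (A): adding an electron to P's half-filled 3p³ is unfavourable, so Si (3p²) has the more exothermic EA.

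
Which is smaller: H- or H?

H

Forming H- adds 1 electron to H. More electron–electron repulsion in the same shell, with unchanged nuclear charge, lets the cloud expand.
An anion is larger than its parent atom: H- > H.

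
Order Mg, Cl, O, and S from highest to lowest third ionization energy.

Mg, O, Cl, S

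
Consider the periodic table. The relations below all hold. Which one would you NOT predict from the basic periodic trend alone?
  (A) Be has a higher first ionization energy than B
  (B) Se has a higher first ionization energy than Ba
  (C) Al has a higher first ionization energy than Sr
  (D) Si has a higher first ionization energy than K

The general trend: first ionization energy increases across a period and decreases down a group.
(A) Be (period 2, group 2) vs B (period 2, group 13): the stated order contradicts the simple trend.
(B) Se (period 4, group 16) vs Ba (period 6, group 2): the stated order agrees with the simple trend.
(C) Al (period 3, group 13) vs Sr (period 5, group 2): the stated order agrees with the simple trend.
(D) Si (period 3, group 14) vs K (period 4, group 1): the stated order agrees with the simple trend.
The exception is (A): removing B's lone 2p electron is easier than breaking Be's filled 2s².

(A)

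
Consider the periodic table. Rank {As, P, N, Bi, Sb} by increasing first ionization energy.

Bi, Sb, As, P, N

N is in period 2, group 15; P is in period 3, group 15; As is in period 4, group 15; Sb is in period 5, group 15; Bi is in period 6, group 15.
Removing the outermost electron gets harder across a period and easier down a group.
All are in group 15, so first ionization energy increases up the group.
So from lowest to highest: Bi < Sb < As < P < N.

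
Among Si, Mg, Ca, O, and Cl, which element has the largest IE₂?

O

IE_2 is the cost of taking one more electron from the +1 cation: Si⁺ still has 3 valence electrons; Mg⁺ still has 1 valence electron; Ca⁺ still has 1 valence electron; O⁺ still has 5 valence electrons; Cl⁺ still has 6 valence electrons.
All are still removing valence electrons, so compare the +1 ions as you would atoms: IE_2 generally rises across a period (higher Z_eff) and falls down a group (larger shell), subject to the usual subshell exceptions.
Valence configurations: Si⁺ [Ne]3s²3p¹, Mg⁺ [Ne]3s¹, Ca⁺ [Ar]4s¹, O⁺ [He]2s²2p³, Cl⁺ [Ne]3s²3p⁴.
The numbers (kJ/mol): Si 1577, Mg 1451, Ca 1145, O 3388, Cl 2298.
Putting it together, IE_2: Ca < Mg < Si < Cl < O.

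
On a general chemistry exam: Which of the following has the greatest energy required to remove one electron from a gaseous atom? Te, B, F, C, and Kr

F

B is in period 2, group 13; C is in period 2, group 14; F is in period 2, group 17; Kr is in period 4, group 18; Te is in period 5, group 16.
First ionization energy rises across a period (greater Z_eff holds electrons more tightly) and falls down a group (valence electrons are farther from the nucleus).
These span different periods and groups, so the two trends combine.
Te > B: the two effects oppose for this pair; the across-period effect wins (869 vs 801 kJ/mol).
C > Te: the two effects oppose for this pair; the down-group effect wins (1086 vs 869 kJ/mol).
Kr > C: period and group pull opposite ways; the across-period shift dominates (1351 vs 1086 kJ/mol).
F > Kr: period and group pull opposite ways; the down-group shift dominates (1681 vs 1351 kJ/mol).
Approximate values (kJ/mol): B 801, C 1086, F 1681, Kr 1351, Te 869.
The greatest energy required to remove one electron from a gaseous atom among these belongs to F.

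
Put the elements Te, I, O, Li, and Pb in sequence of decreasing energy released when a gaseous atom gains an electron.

I > Te > O > Li > Pb

Li is in period 2, group 1; O is in period 2, group 16; Te is in period 5, group 16; I is in period 5, group 17; Pb is in period 6, group 14.
EA tends to increase across a period and decrease down a group, though the pattern is less regular than for IE or radius.
Neither a single period nor a single group — weigh both effects.
Li > Pb: the two effects oppose for this pair; the down-group effect wins (60 vs 35 kJ/mol).
O > Li: both are in period 2; the period trend gives O the larger value.
Te > O: this pair runs against the simple trend — see the exception note.
I > Te: I lies to the right of Te in period 5, so the across-period effect alone puts I higher.
Note the exception: Te has a higher electron affinity than O, contrary to the simple trend — O's compact 2p subshell gives strong electron–electron repulsion on the added electron.
For reference (kJ/mol): Li 60, O 141, Te 190, I 295, Pb 35.
So from highest to lowest: I > Te > O > Li > Pb.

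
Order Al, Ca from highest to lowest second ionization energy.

Al, Ca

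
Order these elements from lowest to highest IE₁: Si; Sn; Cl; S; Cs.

Si is in period 3, group 14; S is in period 3, group 16; Cl is in period 3, group 17; Sn is in period 5, group 14; Cs is in period 6, group 1.
IE₁ increases left→right with effective nuclear charge and decreases top→bottom as the valence shell moves farther out.
Neither a single period nor a single group — weigh both effects.
Sn > Cs: both effects reinforce here, so Sn is clearly the higher of the two.
Si > Sn: they share group 14; the group trend gives Si the larger value.
S > Si: S lies to the right of Si in period 3, so the across-period effect alone puts S higher.
Cl > S: both are in period 3; the period trend gives Cl the larger value.
Tabulated first ionization energy (kJ/mol): Si 786, S 1000, Cl 1251, Sn 709, Cs 376.
So from lowest to highest: Cs < Sn < Si < S < Cl.

Cs, Sn, Si, S, Cl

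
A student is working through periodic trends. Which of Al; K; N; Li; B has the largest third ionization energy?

Li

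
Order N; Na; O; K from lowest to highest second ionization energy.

After 1 electron has been removed, what remains? N⁺ still has 4 valence electrons; Na⁺ is the bare [Ne] core; O⁺ still has 5 valence electrons; K⁺ is the bare [Ar] core.
Usually core removal costs more than valence removal, but here the competition is close: a tightly held n=2 valence electron can cost more to remove than an n=3 core electron, so the actual values have to decide it.
Valence configurations: N⁺ [He]2s²2p², O⁺ [He]2s²2p³.
Approximate IE_2 values (kJ/mol): N 2856, Na 4562, O 3388, K 3052.
So the second ionization energies run N < K < O < Na.

N, K, O, Na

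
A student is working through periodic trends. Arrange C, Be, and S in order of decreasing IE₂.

After 1 electron has been removed, what remains? C⁺ still has 3 valence electrons; Be⁺ still has 1 valence electron; S⁺ still has 5 valence electrons.
All are still removing valence electrons, so compare the +1 ions as you would atoms: IE_2 generally rises across a period (higher Z_eff) and falls down a group (larger shell), subject to the usual subshell exceptions.
Valence configurations: C⁺ [He]2s²2p¹, Be⁺ [He]2s¹, S⁺ [Ne]3s²3p³.
Approximate IE_2 values (kJ/mol): C 2353, Be 1757, S 2252.
Putting it together, IE_2: Be < S < C.

C > S > Be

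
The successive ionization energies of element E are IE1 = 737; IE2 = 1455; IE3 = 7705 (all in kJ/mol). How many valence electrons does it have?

2

Look for the largest jump between consecutive ionization energies: IE3/IE2 ≈ 5.3, far larger than any earlier ratio.
That jump marks the point where a core electron is being removed. So the atom has 2 valence electrons.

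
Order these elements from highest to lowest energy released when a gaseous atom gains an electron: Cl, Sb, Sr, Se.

EA tends to increase across a period and decrease down a group, though the pattern is less regular than for IE or radius.
Here both period and group differ, so the two effects have to be weighed against each other.
Sb > Sr: both are in period 5; the period trend gives Sb the larger value.
Se > Sb: both effects reinforce here, so Se is clearly the higher of the two.
Cl > Se: relative to Se, both the across-period and down-group shifts push Cl's electron affinity up.
Tabulated electron affinity (kJ/mol): Cl 349, Se 195, Sr 5, Sb 103.
So from highest to lowest: Cl > Se > Sb > Sr.

Cl > Se > Sb > Sr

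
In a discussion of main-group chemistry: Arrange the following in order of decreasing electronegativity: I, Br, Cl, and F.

F > Cl > Br > I

F is in period 2, group 17; Cl is in period 3, group 17; Br is in period 4, group 17; I is in period 5, group 17.
Atoms toward the upper right of the periodic table pull bonding electrons most strongly.
All are in group 17, so electronegativity increases up the group.
So from highest to lowest: F > Cl > Br > I.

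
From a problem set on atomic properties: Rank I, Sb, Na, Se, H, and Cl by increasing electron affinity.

Na < H < Sb < Se < I < Cl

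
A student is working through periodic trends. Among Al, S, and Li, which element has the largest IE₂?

After 1 electron has been removed, what remains? Al⁺ still has 2 valence electrons; S⁺ still has 5 valence electrons; Li⁺ is the bare [He] core.
Breaking into a closed-shell core is much more expensive than removing a leftover valence electron — Li has the largest IE_2 here.
Valence configurations: Al⁺ [Ne]3s², S⁺ [Ne]3s²3p³.
Tabulated IE_2 (kJ/mol): Al 1817, S 2252, Li 7298.
Hence IE_2: Al < S < Li.

Li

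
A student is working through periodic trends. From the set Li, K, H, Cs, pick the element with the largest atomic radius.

Cs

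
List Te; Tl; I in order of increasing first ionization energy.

Te is in period 5, group 16; I is in period 5, group 17; Tl is in period 6, group 13.
Removing the outermost electron gets harder across a period and easier down a group.
These span different periods and groups, so the two trends combine.
Te > Tl: relative to Tl, both the across-period and down-group shifts push Te's first ionization energy up.
I > Te: both are in period 5; the period trend gives I the larger value.
Tabulated first ionization energy (kJ/mol): Te 869, I 1008, Tl 589.
So from lowest to highest: Tl < Te < I.

Tl < Te < I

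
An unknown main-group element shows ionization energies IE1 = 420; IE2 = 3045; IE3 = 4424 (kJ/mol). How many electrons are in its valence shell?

1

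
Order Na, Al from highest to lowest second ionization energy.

Na > Al

After 1 electron has been removed, what remains? Na⁺ is the bare [Ne] core; Al⁺ still has 2 valence electrons.
Core electrons are held far more tightly than valence electrons, so Na tops the IE_2 order.
Approximate IE_2 values (kJ/mol): Na 4562, Al 1817.
Overall IE_2 order: Al < Na.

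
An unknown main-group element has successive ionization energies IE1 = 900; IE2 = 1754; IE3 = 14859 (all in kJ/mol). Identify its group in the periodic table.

Look for the largest jump between consecutive ionization energies: IE3/IE2 ≈ 8.5, far larger than any earlier ratio.
That jump marks the point where a core electron is being removed. So the atom has 2 valence electrons.
A main-group element with 2 valence electrons is in group 2.

Group 2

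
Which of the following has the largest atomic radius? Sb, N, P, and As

Sb

Moving right in a period, electrons are added to the same shell under a stronger nuclear pull, so atoms get smaller; moving down, a new shell is opened and atoms get larger.
All are in group 15, so atomic radius increases down the group.
The largest atomic radius among these belongs to Sb.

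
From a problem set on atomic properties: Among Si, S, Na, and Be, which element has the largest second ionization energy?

IE_2 is the cost of taking one more electron from the +1 cation: Si⁺ still has 3 valence electrons; S⁺ still has 5 valence electrons; Na⁺ is the bare [Ne] core; Be⁺ still has 1 valence electron.
Pulling an electron out of a noble-gas core costs far more than removing a remaining valence electron, so Na sits at the high end of IE_2.
Valence configurations: Si⁺ [Ne]3s²3p¹, S⁺ [Ne]3s²3p³, Be⁺ [He]2s¹.
Tabulated IE_2 (kJ/mol): Si 1577, S 2252, Na 4562, Be 1757.
Overall IE_2 order: Si < Be < S < Na.

Na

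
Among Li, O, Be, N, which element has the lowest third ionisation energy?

N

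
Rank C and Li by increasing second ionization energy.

C < Li

The second ionization energy removes an electron from the +1 ion. For each element: C⁺ still has 3 valence electrons; Li⁺ is the bare [He] core.
Core electrons are held far more tightly than valence electrons, so Li tops the IE_2 order.
Tabulated IE_2 (kJ/mol): C 2353, Li 7298.
Overall IE_2 order: C < Li.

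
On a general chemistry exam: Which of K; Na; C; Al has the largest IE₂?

After 1 electron has been removed, what remains? K⁺ is the bare [Ar] core; Na⁺ is the bare [Ne] core; C⁺ still has 3 valence electrons; Al⁺ still has 2 valence electrons.
Core electrons are held far more tightly than valence electrons, so K and Na top the IE_2 order.
Valence configurations: C⁺ [He]2s²2p¹, Al⁺ [Ne]3s².
The numbers (kJ/mol): K 3052, Na 4562, C 2353, Al 1817.
Hence IE_2: Al < C < K < Na.

Na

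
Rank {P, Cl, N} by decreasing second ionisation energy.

After 1 electron has been removed, what remains? P⁺ still has 4 valence electrons; Cl⁺ still has 6 valence electrons; N⁺ still has 4 valence electrons.
All are still removing valence electrons, so compare the +1 ions as you would atoms: IE_2 generally rises across a period (higher Z_eff) and falls down a group (larger shell), subject to the usual subshell exceptions.
Valence configurations: P⁺ [Ne]3s²3p², Cl⁺ [Ne]3s²3p⁴, N⁺ [He]2s²2p².
The numbers (kJ/mol): P 1907, Cl 2298, N 2856.
Hence IE_2: P < Cl < N.

N, Cl, P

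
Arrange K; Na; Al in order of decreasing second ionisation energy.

Na > K > Al

Consider each +1 ion: K⁺ is the bare [Ar] core; Na⁺ is the bare [Ne] core; Al⁺ still has 2 valence electrons.
Breaking into a closed-shell core is much more expensive than removing a leftover valence electron — K and Na have the largest IE_2 here.
Approximate IE_2 values (kJ/mol): K 3052, Na 4562, Al 1817.
Overall IE_2 order: Al < K < Na.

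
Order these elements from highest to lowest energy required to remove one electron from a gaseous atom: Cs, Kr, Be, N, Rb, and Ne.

Ne > N > Kr > Be > Rb > Cs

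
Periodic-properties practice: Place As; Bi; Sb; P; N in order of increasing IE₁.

Bi, Sb, As, P, N

First ionization energy rises across a period (greater Z_eff holds electrons more tightly) and falls down a group (valence electrons are farther from the nucleus).
All are in group 15, so first ionization energy increases up the group.
So from lowest to highest: Bi < Sb < As < P < N.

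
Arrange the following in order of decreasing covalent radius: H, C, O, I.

H is in period 1, group 1; C is in period 2, group 14; O is in period 2, group 16; I is in period 5, group 17.
Moving right in a period, electrons are added to the same shell under a stronger nuclear pull, so atoms get smaller; moving down, a new shell is opened and atoms get larger.
Neither a single period nor a single group — weigh both effects.
O > H: period and group pull opposite ways; the down-group shift dominates (63 vs 32 pm).
C > O: C lies to the left of O in period 2, so the across-period effect alone puts C larger.
I > C: period and group pull opposite ways; the down-group shift dominates (133 vs 75 pm).
Tabulated atomic radius (pm): H 32, C 75, O 63, I 133.
So from largest to smallest: I > C > O > H.

I, C, O, H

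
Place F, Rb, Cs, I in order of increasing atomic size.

Moving right in a period, electrons are added to the same shell under a stronger nuclear pull, so atoms get smaller; moving down, a new shell is opened and atoms get larger.
Here both period and group differ, so the two effects have to be weighed against each other.
I > F: I sits below F in group 17, so the down-group effect alone puts I larger.
Rb > I: Rb lies to the left of I in period 5, so the across-period effect alone puts Rb larger.
Cs > Rb: they share group 1; the group trend gives Cs the larger value.
Approximate values (pm): F 64, Rb 210, I 133, Cs 232.
So from smallest to largest: F < I < Rb < Cs.

F < I < Rb < Cs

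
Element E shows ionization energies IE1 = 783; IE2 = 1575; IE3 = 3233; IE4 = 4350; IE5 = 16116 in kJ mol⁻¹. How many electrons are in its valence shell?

4

Look for the largest jump between consecutive ionization energies: IE5/IE4 ≈ 3.7, far larger than any earlier ratio.
That jump marks the point where a core electron is being removed. So the atom has 4 valence electrons.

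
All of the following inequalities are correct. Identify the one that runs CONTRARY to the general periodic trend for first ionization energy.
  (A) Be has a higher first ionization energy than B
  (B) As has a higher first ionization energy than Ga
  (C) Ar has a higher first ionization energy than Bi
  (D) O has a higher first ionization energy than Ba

(A)

The general trend: first ionization energy increases across a period and decreases down a group.
(A) Be (period 2, group 2) vs B (period 2, group 13): the stated order contradicts the simple trend.
(B) As (period 4, group 15) vs Ga (period 4, group 13): the stated order agrees with the simple trend.
(C) Ar (period 3, group 18) vs Bi (period 6, group 15): the stated order agrees with the simple trend.
(D) O (period 2, group 16) vs Ba (period 6, group 2): the stated order agrees with the simple trend.
The exception is (A): removing B's lone 2p electron is easier than breaking Be's filled 2s².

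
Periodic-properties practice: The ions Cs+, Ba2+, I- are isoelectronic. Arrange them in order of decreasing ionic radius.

All of these have 54 electrons, so size is governed by nuclear charge alone: the more protons, the stronger the pull on the same electron cloud, and the smaller the ion.
Nuclear charges: Ba2+ (Z=56), Cs+ (Z=55), I- (Z=53).
Largest to smallest: I- > Cs+ > Ba2+.

I- > Cs+ > Ba2+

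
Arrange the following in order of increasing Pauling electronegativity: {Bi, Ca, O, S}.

Ca < Bi < S < O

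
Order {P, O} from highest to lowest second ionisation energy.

IE_2 is the cost of taking one more electron from the +1 cation: P⁺ still has 4 valence electrons; O⁺ still has 5 valence electrons.
All are still removing valence electrons, so compare the +1 ions as you would atoms: IE_2 generally rises across a period (higher Z_eff) and falls down a group (larger shell), subject to the usual subshell exceptions.
Valence configurations: P⁺ [Ne]3s²3p², O⁺ [He]2s²2p³.
Approximate IE_2 values (kJ/mol): P 1907, O 3388.
Putting it together, IE_2: P < O.

O > P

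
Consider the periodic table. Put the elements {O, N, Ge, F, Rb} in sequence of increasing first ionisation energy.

Rb, Ge, O, N, F

N is in period 2, group 15; O is in period 2, group 16; F is in period 2, group 17; Ge is in period 4, group 14; Rb is in period 5, group 1.
Across a period the outer electron is held more tightly (higher IE₁); down a group it sits in a higher shell, more shielded, and comes off more easily.
These span different periods and groups, so the two trends combine.
Ge > Rb: both effects reinforce here, so Ge is clearly the higher of the two.
O > Ge: both effects reinforce here, so O is clearly the higher of the two.
N > O: this pair runs against the simple trend — see the exception note.
F > N: both are in period 2; the period trend gives F the larger value.
Note the exception: N has a higher first ionization energy than O, contrary to the simple trend — pairing an electron in O's 2p⁴ costs repulsion energy, so O ionizes more easily than half-filled N (2p³).
Approximate values (kJ/mol): N 1402, O 1314, F 1681, Ge 762, Rb 403.
So from lowest to highest: Rb < Ge < O < N < F.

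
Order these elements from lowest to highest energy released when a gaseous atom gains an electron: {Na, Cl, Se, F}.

Na < Se < F < Cl

F is in period 2, group 17; Na is in period 3, group 1; Cl is in period 3, group 17; Se is in period 4, group 16.
Electron affinity generally becomes more exothermic across a period toward the halogens and less exothermic down a group.
These span different periods and groups, so the two trends combine.
Se > Na: the two effects oppose for this pair; the across-period effect wins (195 vs 53 kJ/mol).
F > Se: both effects reinforce here, so F is clearly the higher of the two.
Cl > F: this pair runs against the simple trend — see the exception note.
Note the exception: Cl has a higher electron affinity than F, contrary to the simple trend — F's small 2p subshell makes the incoming electron feel strong e⁻–e⁻ repulsion, so Cl actually releases more energy on gaining an electron.
Approximate values (kJ/mol): F 328, Na 53, Cl 349, Se 195.
So from lowest to highest: Na < Se < F < Cl.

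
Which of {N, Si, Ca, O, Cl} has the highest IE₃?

Consider each +2 ion: N²⁺ still has 3 valence electrons; Si²⁺ still has 2 valence electrons; Ca²⁺ is the bare [Ar] core; O²⁺ still has 4 valence electrons; Cl²⁺ still has 5 valence electrons.
Usually core removal costs more than valence removal, but here the competition is close: a tightly held n=2 valence electron can cost more to remove than an n=3 core electron, so the actual values have to decide it.
Valence configurations: N²⁺ [He]2s²2p¹, Si²⁺ [Ne]3s², O²⁺ [He]2s²2p², Cl²⁺ [Ne]3s²3p³.
The numbers (kJ/mol): N 4578, Si 3232, Ca 4912, O 5300, Cl 3822.
Hence IE_3: Si < Cl < N < Ca < O.

O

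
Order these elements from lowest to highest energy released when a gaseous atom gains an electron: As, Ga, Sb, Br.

Ga < As < Sb < Br

Ga is in period 4, group 13; As is in period 4, group 15; Br is in period 4, group 17; Sb is in period 5, group 15.
EA tends to increase across a period and decrease down a group, though the pattern is less regular than for IE or radius.
Neither a single period nor a single group — weigh both effects.
As > Ga: both are in period 4; the period trend gives As the larger value.
Sb > As: this pair runs against the simple trend — see the exception note.
Br > Sb: both effects reinforce here, so Br is clearly the higher of the two.
Note the exception: Sb has a higher electron affinity than As, contrary to the simple trend — both are half-filled np³, but the pairing/repulsion penalty for the added electron shrinks as the p orbitals become larger and more diffuse down the group, and for Sb that outweighs the weaker nuclear attraction.
Approximate values (kJ/mol): Ga 29, As 78, Br 325, Sb 103.
So from lowest to highest: Ga < As < Sb < Br.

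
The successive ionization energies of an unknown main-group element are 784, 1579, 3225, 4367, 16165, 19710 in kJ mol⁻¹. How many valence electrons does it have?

Look for the largest jump between consecutive ionization energies: IE5/IE4 ≈ 3.7, far larger than any earlier ratio.
That jump marks the point where a core electron is being removed. So the atom has 4 valence electrons.

4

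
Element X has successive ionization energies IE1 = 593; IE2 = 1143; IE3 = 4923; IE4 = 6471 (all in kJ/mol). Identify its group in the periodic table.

Look for the largest jump between consecutive ionization energies: IE3/IE2 ≈ 4.3, far larger than any earlier ratio.
That jump marks the point where a core electron is being removed. So the atom has 2 valence electrons.
A main-group element with 2 valence electrons is in group 2.

Group 2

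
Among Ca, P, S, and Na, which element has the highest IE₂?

Na

The second ionization energy removes an electron from the +1 ion. For each element: Ca⁺ still has 1 valence electron; P⁺ still has 4 valence electrons; S⁺ still has 5 valence electrons; Na⁺ is the bare [Ne] core.
Core electrons are held far more tightly than valence electrons, so Na tops the IE_2 order.
Valence configurations: Ca⁺ [Ar]4s¹, P⁺ [Ne]3s²3p², S⁺ [Ne]3s²3p³.
The numbers (kJ/mol): Ca 1145, P 1907, S 2252, Na 4562.
So the second ionization energies run Ca < P < S < Na.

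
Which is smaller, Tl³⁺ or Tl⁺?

Both ions have Z = 81 protons, but Tl³⁺ has lost more electrons, so its remaining electrons feel a larger effective nuclear charge per electron and are pulled in more tightly.
Higher positive charge → smaller ion, so Tl⁺ > Tl³⁺.

Tl³⁺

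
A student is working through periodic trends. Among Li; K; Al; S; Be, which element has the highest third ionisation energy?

After 2 electrons have been removed, what remains? Li²⁺ is already 1 electron into the core; K²⁺ is already 1 electron into the core; Al²⁺ still has 1 valence electron; S²⁺ still has 4 valence electrons; Be²⁺ is the bare [He] core.
Pulling an electron out of a noble-gas core costs far more than removing a remaining valence electron, so K, Li and Be sit at the high end of IE_3.
Valence configurations: Al²⁺ [Ne]3s¹, S²⁺ [Ne]3s²3p².
The numbers (kJ/mol): Li 11815, K 4420, Al 2745, S 3357, Be 14849.
So the third ionization energies run Al < S < K < Li < Be.

Be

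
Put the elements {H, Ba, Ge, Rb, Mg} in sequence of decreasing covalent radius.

Rb > Ba > Mg > Ge > H

H is in period 1, group 1; Mg is in period 3, group 2; Ge is in period 4, group 14; Rb is in period 5, group 1; Ba is in period 6, group 2.
Moving right in a period, electrons are added to the same shell under a stronger nuclear pull, so atoms get smaller; moving down, a new shell is opened and atoms get larger.
Here both period and group differ, so the two effects have to be weighed against each other.
Ge > H: the two effects oppose for this pair; the down-group effect wins (121 vs 32 pm).
Mg > Ge: the two effects oppose for this pair; the across-period effect wins (139 vs 121 pm).
Ba > Mg: they share group 2; the group trend gives Ba the larger value.
Rb > Ba: the two effects oppose for this pair; the across-period effect wins (210 vs 196 pm).
Approximate values (pm): H 32, Mg 139, Ge 121, Rb 210, Ba 196.
So from largest to smallest: Rb > Ba > Mg > Ge > H.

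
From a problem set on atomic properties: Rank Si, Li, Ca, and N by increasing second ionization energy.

After 1 electron has been removed, what remains? Si⁺ still has 3 valence electrons; Li⁺ is the bare [He] core; Ca⁺ still has 1 valence electron; N⁺ still has 4 valence electrons.
Core electrons are held far more tightly than valence electrons, so Li tops the IE_2 order.
Valence configurations: Si⁺ [Ne]3s²3p¹, Ca⁺ [Ar]4s¹, N⁺ [He]2s²2p².
Approximate IE_2 values (kJ/mol): Si 1577, Li 7298, Ca 1145, N 2856.
So the second ionization energies run Ca < Si < N < Li.

Ca < Si < N < Li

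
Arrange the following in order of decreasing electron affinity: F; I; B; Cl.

Cl, F, I, B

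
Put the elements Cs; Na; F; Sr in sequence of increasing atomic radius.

F < Na < Sr < Cs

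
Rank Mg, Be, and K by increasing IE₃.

K < Mg < Be

IE_3 is the cost of taking one more electron from the +2 cation: Mg²⁺ is the bare [Ne] core; Be²⁺ is the bare [He] core; K²⁺ is already 1 electron into the core.
All of these are removing an electron from a noble-gas core or deeper; the smaller core (lower principal quantum number) is held far more tightly, and within a period the higher nuclear charge binds the same core more tightly.
The numbers (kJ/mol): Mg 7733, Be 14849, K 4420.
Overall IE_3 order: K < Mg < Be.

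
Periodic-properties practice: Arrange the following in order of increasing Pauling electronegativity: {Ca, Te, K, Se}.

Electronegativity increases across a period and decreases down a group, tracking effective nuclear charge and atomic size.
Neither a single period nor a single group — weigh both effects.
Ca > K: Ca lies to the right of K in period 4, so the across-period effect alone puts Ca higher.
Te > Ca: period and group pull opposite ways; the across-period shift dominates (2.10 vs 1.00).
Se > Te: Se sits above Te in group 16, so the down-group effect alone puts Se higher.
Approximate values (Pauling): K 0.82, Ca 1.00, Se 2.55, Te 2.10.
So from lowest to highest: K < Ca < Te < Se.

K < Ca < Te < Se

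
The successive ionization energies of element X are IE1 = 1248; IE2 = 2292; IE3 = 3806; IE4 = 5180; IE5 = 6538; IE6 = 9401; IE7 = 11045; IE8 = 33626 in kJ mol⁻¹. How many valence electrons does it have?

7

Look for the largest jump between consecutive ionization energies: IE8/IE7 ≈ 3.0, far larger than any earlier ratio.
That jump marks the point where a core electron is being removed. So the atom has 7 valence electrons.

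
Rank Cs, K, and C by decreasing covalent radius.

C is in period 2, group 14; K is in period 4, group 1; Cs is in period 6, group 1.
Radius decreases left→right (rising Z_eff, same n) and increases top→bottom (higher n).
Neither a single period nor a single group — weigh both effects.
K > C: relative to C, both the across-period and down-group shifts push K's atomic radius up.
Cs > K: they share group 1; the group trend gives Cs the larger value.
Approximate values (pm): C 75, K 196, Cs 232.
So from largest to smallest: Cs > K > C.

Cs > K > C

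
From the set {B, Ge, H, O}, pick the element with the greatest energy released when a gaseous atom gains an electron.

O

Adding an electron releases more energy for atoms nearer the top right (short of the noble gases).
These span different periods and groups, so the two trends combine.
H > B: period and group pull opposite ways; the down-group shift dominates (73 vs 27 kJ/mol).
Ge > H: period and group pull opposite ways; the across-period shift dominates (119 vs 73 kJ/mol).
O > Ge: relative to Ge, both the across-period and down-group shifts push O's electron affinity up.
Approximate values (kJ/mol): H 73, B 27, O 141, Ge 119.
The greatest energy released when a gaseous atom gains an electron among these belongs to O.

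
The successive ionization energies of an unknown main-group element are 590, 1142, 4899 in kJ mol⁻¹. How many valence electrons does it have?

2

Look for the largest jump between consecutive ionization energies: IE3/IE2 ≈ 4.3, far larger than any earlier ratio.
That jump marks the point where a core electron is being removed. So the atom has 2 valence electrons.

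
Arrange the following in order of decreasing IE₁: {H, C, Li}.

Across a period the outer electron is held more tightly (higher IE₁); down a group it sits in a higher shell, more shielded, and comes off more easily.
Here both period and group differ, so the two effects have to be weighed against each other.
C > Li: both are in period 2; the period trend gives C the larger value.
H > C: period and group pull opposite ways; the down-group shift dominates (1312 vs 1086 kJ/mol).
For reference (kJ/mol): H 1312, Li 520, C 1086.
So from highest to lowest: H > C > Li.

H > C > Li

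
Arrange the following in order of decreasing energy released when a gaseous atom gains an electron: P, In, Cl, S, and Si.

Cl, S, Si, P, In

Si is in period 3, group 14; P is in period 3, group 15; S is in period 3, group 16; Cl is in period 3, group 17; In is in period 5, group 13.
Electron affinity generally becomes more exothermic across a period toward the halogens and less exothermic down a group.
Neither a single period nor a single group — weigh both effects.
P > In: relative to In, both the across-period and down-group shifts push P's electron affinity up.
Si > P: this pair runs against the simple trend — see the exception note.
S > Si: both are in period 3; the period trend gives S the larger value.
Cl > S: Cl lies to the right of S in period 3, so the across-period effect alone puts Cl higher.
Note the exception: Si has a higher electron affinity than P, contrary to the simple trend — adding an electron to P's half-filled 3p³ is unfavourable, so Si (3p²) has the more exothermic EA.
Tabulated electron affinity (kJ/mol): Si 134, P 72, S 200, Cl 349, In 29.
So from highest to lowest: Cl > S > Si > P > In.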